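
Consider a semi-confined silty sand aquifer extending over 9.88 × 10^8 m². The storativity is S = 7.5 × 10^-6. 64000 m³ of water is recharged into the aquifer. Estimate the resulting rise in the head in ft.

Δh ≈ 28.3 ft

Δh = ΔV / (S × A) = 64000 m³ / (7.5 × 10^-6 × 9.88 × 10^8 m²) = 8.637 m
Δh = 8.637 m = 28.34 ft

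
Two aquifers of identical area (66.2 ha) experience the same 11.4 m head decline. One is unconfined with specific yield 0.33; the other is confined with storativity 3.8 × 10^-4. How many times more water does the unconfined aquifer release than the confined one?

A = 66.2 ha = 6.62 × 10^5 m²
Unconfined: ΔV_u = Sy × A × Δh = 0.33 × 6.62 × 10^5 × 11.4 = 2.49 × 10^6 m³
Confined: ΔV_c = S × A × Δh = 3.8 × 10^-4 × 6.62 × 10^5 × 11.4 = 2868 m³
Ratio = ΔV_u / ΔV_c = Sy / S = 0.33 / 3.8 × 10^-4 = 868.4

ΔV_u / ΔV_c ≈ 868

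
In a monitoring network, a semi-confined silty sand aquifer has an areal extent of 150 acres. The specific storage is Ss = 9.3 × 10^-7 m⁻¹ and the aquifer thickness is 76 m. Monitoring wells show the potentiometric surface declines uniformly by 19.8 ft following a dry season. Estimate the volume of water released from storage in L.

ΔV ≈ 2.59 × 10^5 L

S = Ss × b = 9.3 × 10^-7 m⁻¹ × 76 m = 7.068 × 10^-5
A = 150 acres = 6.07 × 10^5 m²
Δh = 19.8 ft = 6.035 m
ΔV = S × A × Δh = 7.068 × 10^-5 × 6.07 × 10^5 m² × 6.035 m = 258.9 m³
ΔV = 258.9 m³ = 2.589 × 10^5 L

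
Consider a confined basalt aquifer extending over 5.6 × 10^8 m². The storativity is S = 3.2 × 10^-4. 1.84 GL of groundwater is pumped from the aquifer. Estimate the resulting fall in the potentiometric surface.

Δh ≈ 10.3 m

ΔV = 1.84 GL = 1.84 × 10^6 m³
Δh = ΔV / (S × A) = 1.84 × 10^6 m³ / (3.2 × 10^-4 × 5.6 × 10^8 m²) = 10.27 m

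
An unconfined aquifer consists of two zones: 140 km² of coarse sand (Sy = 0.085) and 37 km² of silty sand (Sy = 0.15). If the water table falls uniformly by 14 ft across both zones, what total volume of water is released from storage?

A₁ = 140 km² = 1.4 × 10^8 m²; A₂ = 37 km² = 3.7 × 10^7 m²
Δh = 14 ft = 4.267 m
ΔV₁ = 0.085 × 1.4 × 10^8 × 4.267 = 5.078 × 10^7 m³
ΔV₂ = 0.15 × 3.7 × 10^7 × 4.267 = 2.368 × 10^7 m³
ΔV = ΔV₁ + ΔV₂ = 7.446 × 10^7 m³

ΔV ≈ 7.45 × 10^7 m³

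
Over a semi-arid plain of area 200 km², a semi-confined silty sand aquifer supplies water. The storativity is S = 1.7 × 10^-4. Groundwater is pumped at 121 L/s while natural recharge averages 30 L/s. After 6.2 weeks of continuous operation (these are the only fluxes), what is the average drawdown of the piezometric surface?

Δh ≈ 10 m

A = 200 km² = 2 × 10^8 m²
Net abstraction = 121 − 30 = 91 L/s
Q_net = 91 L/s = 7862 m³/d
t = 6.2 weeks = 43.4 d
ΔV = Q × t = 7862 m³/d × 43.4 d = 3.412 × 10^5 m³
Δh = ΔV / (S × A) = 3.412 × 10^5 / (1.7 × 10^-4 × 2 × 10^8) = 10.04 m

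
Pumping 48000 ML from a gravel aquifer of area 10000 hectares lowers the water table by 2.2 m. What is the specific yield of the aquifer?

Sy ≈ 0.22

A = 10000 hectares = 1 × 10^8 m²
ΔV = 48000 ML = 4.8 × 10^7 m³
Sy = ΔV / (A × Δh) = 4.8 × 10^7 m³ / (1 × 10^8 m² × 2.2 m) = 0.2182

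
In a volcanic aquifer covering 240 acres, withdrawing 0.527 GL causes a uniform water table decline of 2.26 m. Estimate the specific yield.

A = 240 acres = 9.712 × 10^5 m²
ΔV = 0.527 GL = 5.27 × 10^5 m³
Sy = ΔV / (A × Δh) = 5.27 × 10^5 m³ / (9.712 × 10^5 m² × 2.26 m) = 0.2401

Sy ≈ 0.24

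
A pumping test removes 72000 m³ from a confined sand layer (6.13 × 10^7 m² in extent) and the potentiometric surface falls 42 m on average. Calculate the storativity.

S = ΔV / (A × Δh) = 72000 m³ / (6.13 × 10^7 m² × 42 m) = 2.797 × 10^-5

S ≈ 2.8 × 10^-5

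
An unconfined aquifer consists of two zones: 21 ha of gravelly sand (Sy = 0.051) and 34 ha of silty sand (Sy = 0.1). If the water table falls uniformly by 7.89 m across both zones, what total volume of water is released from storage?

ΔV ≈ 3.53 × 10^5 m³

A₁ = 21 ha = 2.1 × 10^5 m²; A₂ = 34 ha = 3.4 × 10^5 m²
ΔV₁ = 0.051 × 2.1 × 10^5 × 7.89 = 84500 m³
ΔV₂ = 0.1 × 3.4 × 10^5 × 7.89 = 2.683 × 10^5 m³
ΔV = ΔV₁ + ΔV₂ = 3.528 × 10^5 m³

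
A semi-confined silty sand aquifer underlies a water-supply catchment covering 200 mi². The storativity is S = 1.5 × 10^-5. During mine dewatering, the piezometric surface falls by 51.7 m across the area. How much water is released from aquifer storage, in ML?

A = 200 mi² = 5.18 × 10^8 m²
ΔV = S × A × Δh = 1.5 × 10^-5 × 5.18 × 10^8 m² × 51.7 m = 4.017 × 10^5 m³
ΔV = 4.017 × 10^5 m³ = 401.7 ML

ΔV ≈ 402 ML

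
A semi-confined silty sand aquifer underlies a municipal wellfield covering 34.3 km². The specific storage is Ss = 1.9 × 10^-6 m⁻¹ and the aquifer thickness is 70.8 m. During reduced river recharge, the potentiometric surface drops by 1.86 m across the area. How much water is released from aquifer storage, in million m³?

ΔV ≈ 0.00858 million m³

S = Ss × b = 1.9 × 10^-6 m⁻¹ × 70.8 m = 1.345 × 10^-4
A = 34.3 km² = 3.43 × 10^7 m²
ΔV = S × A × Δh = 1.345 × 10^-4 × 3.43 × 10^7 m² × 1.86 m = 8582 m³
ΔV = 8582 m³ = 0.008582 million m³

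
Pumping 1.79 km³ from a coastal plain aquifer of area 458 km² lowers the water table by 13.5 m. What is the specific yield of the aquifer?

A = 458 km² = 4.58 × 10^8 m²
ΔV = 1.79 km³ = 1.79 × 10^9 m³
Sy = ΔV / (A × Δh) = 1.79 × 10^9 m³ / (4.58 × 10^8 m² × 13.5 m) = 0.2895

Sy ≈ 0.29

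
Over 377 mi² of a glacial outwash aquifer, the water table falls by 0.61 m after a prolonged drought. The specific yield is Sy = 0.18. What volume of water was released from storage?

A = 377 mi² = 9.764 × 10^8 m²
ΔV = Sy × A × Δh = 0.18 × 9.764 × 10^8 m² × 0.61 m = 1.072 × 10^8 m³

ΔV ≈ 1.07 × 10^8 m³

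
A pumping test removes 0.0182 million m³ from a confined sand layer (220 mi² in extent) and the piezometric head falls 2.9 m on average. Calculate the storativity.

A = 220 mi² = 5.698 × 10^8 m²
ΔV = 0.0182 million m³ = 18200 m³
S = ΔV / (A × Δh) = 18200 m³ / (5.698 × 10^8 m² × 2.9 m) = 1.101 × 10^-5

S ≈ 1.1 × 10^-5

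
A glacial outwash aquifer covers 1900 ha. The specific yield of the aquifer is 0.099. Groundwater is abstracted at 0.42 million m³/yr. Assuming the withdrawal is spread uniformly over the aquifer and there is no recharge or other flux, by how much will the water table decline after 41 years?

Δh ≈ 9.15 m

A = 1900 ha = 1.9 × 10^7 m²
Q = 0.42 million m³/yr = 1151 m³/d
t = 41 years = 14960 d
ΔV = Q × t = 1151 m³/d × 14960 d = 1.722 × 10^7 m³
Δh = ΔV / (Sy × A) = 1.722 × 10^7 / (0.099 × 1.9 × 10^7) = 9.155 m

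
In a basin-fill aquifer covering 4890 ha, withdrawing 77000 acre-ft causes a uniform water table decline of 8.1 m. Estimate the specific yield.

Sy ≈ 0.24

A = 4890 ha = 4.89 × 10^7 m²
ΔV = 77000 acre-ft = 9.498 × 10^7 m³
Sy = ΔV / (A × Δh) = 9.498 × 10^7 m³ / (4.89 × 10^7 m² × 8.1 m) = 0.2398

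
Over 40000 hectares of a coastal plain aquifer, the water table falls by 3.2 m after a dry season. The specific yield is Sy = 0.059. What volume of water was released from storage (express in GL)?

A = 40000 hectares = 4 × 10^8 m²
ΔV = Sy × A × Δh = 0.059 × 4 × 10^8 m² × 3.2 m = 7.552 × 10^7 m³
ΔV = 7.552 × 10^7 m³ = 75.52 GL

ΔV ≈ 75.5 GL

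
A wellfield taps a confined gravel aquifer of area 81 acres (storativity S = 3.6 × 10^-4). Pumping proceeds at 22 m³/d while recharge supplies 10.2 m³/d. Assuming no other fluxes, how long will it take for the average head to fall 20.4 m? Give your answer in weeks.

A = 81 acres = 3.278 × 10^5 m²
ΔV = S × A × Δh = 3.6 × 10^-4 × 3.278 × 10^5 × 20.4 = 2407 m³
Net withdrawal = 22 − 10.2 = 11.8 m³/d
t = ΔV / Q = 2407 m³ / 11.8 m³/d = 204 d
t = 204 d ≈ 29.14 weeks

t ≈ 29.1 weeks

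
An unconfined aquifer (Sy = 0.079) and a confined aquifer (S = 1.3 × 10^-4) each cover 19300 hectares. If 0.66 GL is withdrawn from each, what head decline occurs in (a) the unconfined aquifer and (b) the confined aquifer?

A = 19300 hectares = 1.93 × 10^8 m²
ΔV = 0.66 GL = 6.6 × 10^5 m³
Unconfined: Δh_u = ΔV/(Sy·A) = 6.6 × 10^5/(0.079 × 1.93 × 10^8) = 0.04329 m
Confined: Δh_c = ΔV/(S·A) = 6.6 × 10^5/(1.3 × 10^-4 × 1.93 × 10^8) = 26.31 m

Δh_u ≈ 0.0433 m; Δh_c ≈ 26.3 m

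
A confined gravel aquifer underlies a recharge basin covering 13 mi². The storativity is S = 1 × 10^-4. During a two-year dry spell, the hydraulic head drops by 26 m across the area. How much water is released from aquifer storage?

A = 13 mi² = 3.367 × 10^7 m²
ΔV = S × A × Δh = 1 × 10^-4 × 3.367 × 10^7 m² × 26 m = 87540 m³

ΔV ≈ 87500 m³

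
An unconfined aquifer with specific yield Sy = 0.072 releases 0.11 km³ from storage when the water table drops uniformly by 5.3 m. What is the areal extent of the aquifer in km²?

ΔV = 0.11 km³ = 1.1 × 10^8 m³
A = ΔV / (Sy × Δh) = 1.1 × 10^8 / (0.072 × 5.3) = 2.883 × 10^8 m²
A = 2.883 × 10^8 m² = 288.3 km²

A ≈ 288 km²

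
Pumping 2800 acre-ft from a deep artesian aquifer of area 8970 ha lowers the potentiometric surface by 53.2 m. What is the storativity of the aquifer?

A = 8970 ha = 8.97 × 10^7 m²
ΔV = 2800 acre-ft = 3.454 × 10^6 m³
S = ΔV / (A × Δh) = 3.454 × 10^6 m³ / (8.97 × 10^7 m² × 53.2 m) = 7.237 × 10^-4

S ≈ 7.2 × 10^-4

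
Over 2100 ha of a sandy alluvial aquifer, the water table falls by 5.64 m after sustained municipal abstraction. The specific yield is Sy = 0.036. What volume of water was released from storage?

A = 2100 ha = 2.1 × 10^7 m²
ΔV = Sy × A × Δh = 0.036 × 2.1 × 10^7 m² × 5.64 m = 4.264 × 10^6 m³

ΔV ≈ 4.26 × 10^6 m³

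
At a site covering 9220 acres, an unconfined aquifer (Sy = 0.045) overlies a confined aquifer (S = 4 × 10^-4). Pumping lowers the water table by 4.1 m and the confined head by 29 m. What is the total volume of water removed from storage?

A = 9220 acres = 3.731 × 10^7 m²
Unconfined: ΔV_u = Sy × A × Δh_u = 0.045 × 3.731 × 10^7 × 4.1 = 6.884 × 10^6 m³
Confined: ΔV_c = S × A × Δh_c = 4 × 10^-4 × 3.731 × 10^7 × 29 = 4.328 × 10^5 m³
Total ΔV = 6.884 × 10^6 + 4.328 × 10^5 = 7.317 × 10^6 m³

ΔV ≈ 7.32 × 10^6 m³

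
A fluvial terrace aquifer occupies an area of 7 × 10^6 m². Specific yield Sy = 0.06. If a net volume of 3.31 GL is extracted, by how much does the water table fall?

Δh ≈ 7.88 m

ΔV = 3.31 GL = 3.31 × 10^6 m³
Δh = ΔV / (Sy × A) = 3.31 × 10^6 m³ / (0.06 × 7 × 10^6 m²) = 7.881 m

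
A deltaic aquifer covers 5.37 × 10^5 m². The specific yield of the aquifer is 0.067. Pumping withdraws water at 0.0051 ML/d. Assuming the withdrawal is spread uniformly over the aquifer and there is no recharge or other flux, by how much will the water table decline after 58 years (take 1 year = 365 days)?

Δh ≈ 3 m

Q = 0.0051 ML/d = 5.1 m³/d
t = 58 years = 21170 d
ΔV = Q × t = 5.1 m³/d × 21170 d = 1.08 × 10^5 m³
Δh = ΔV / (Sy × A) = 1.08 × 10^5 / (0.067 × 5.37 × 10^5) = 3.001 m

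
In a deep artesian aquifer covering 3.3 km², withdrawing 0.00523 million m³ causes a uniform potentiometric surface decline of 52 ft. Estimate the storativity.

A = 3.3 km² = 3.3 × 10^6 m²
Δh = 52 ft = 15.85 m
ΔV = 0.00523 million m³ = 5230 m³
S = ΔV / (A × Δh) = 5230 m³ / (3.3 × 10^6 m² × 15.85 m) = 9.999 × 10^-5

S ≈ 1 × 10^-4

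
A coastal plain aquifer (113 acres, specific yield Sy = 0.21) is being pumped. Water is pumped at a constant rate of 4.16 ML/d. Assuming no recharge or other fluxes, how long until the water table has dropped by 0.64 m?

t ≈ 14.8 days

A = 113 acres = 4.573 × 10^5 m²
ΔV = Sy × A × Δh = 0.21 × 4.573 × 10^5 × 0.64 = 61460 m³
Q = 4.16 ML/d = 4160 m³/d
t = ΔV / Q = 61460 m³ / 4160 m³/d = 14.77 d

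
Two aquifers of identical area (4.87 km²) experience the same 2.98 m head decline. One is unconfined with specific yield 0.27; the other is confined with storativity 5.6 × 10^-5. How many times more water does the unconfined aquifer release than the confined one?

ΔV_u / ΔV_c ≈ 4820

A = 4.87 km² = 4.87 × 10^6 m²
Unconfined: ΔV_u = Sy × A × Δh = 0.27 × 4.87 × 10^6 × 2.98 = 3.918 × 10^6 m³
Confined: ΔV_c = S × A × Δh = 5.6 × 10^-5 × 4.87 × 10^6 × 2.98 = 812.7 m³
Ratio = ΔV_u / ΔV_c = Sy / S = 0.27 / 5.6 × 10^-5 = 4821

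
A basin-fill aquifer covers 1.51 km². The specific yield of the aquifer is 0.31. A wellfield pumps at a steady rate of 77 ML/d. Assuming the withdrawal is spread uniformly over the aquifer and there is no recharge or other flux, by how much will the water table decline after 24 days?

Δh ≈ 3.95 m

A = 1.51 km² = 1.51 × 10^6 m²
Q = 77 ML/d = 77000 m³/d
ΔV = Q × t = 77000 m³/d × 24 d = 1.848 × 10^6 m³
Δh = ΔV / (Sy × A) = 1.848 × 10^6 / (0.31 × 1.51 × 10^6) = 3.948 m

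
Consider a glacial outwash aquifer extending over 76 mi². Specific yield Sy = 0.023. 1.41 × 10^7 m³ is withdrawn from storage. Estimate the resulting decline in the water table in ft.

A = 76 mi² = 1.968 × 10^8 m²
Δh = ΔV / (Sy × A) = 1.41 × 10^7 m³ / (0.023 × 1.968 × 10^8 m²) = 3.114 m
Δh = 3.114 m = 10.22 ft

Δh ≈ 10.2 ft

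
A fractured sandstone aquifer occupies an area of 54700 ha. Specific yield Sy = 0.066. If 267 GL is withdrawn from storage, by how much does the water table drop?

A = 54700 ha = 5.47 × 10^8 m²
ΔV = 267 GL = 2.67 × 10^8 m³
Δh = ΔV / (Sy × A) = 2.67 × 10^8 m³ / (0.066 × 5.47 × 10^8 m²) = 7.396 m

Δh ≈ 7.4 m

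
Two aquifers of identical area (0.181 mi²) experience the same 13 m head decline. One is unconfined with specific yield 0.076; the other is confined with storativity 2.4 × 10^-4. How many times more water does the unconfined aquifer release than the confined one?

ΔV_u / ΔV_c ≈ 317

A = 0.181 mi² = 4.688 × 10^5 m²
Unconfined: ΔV_u = Sy × A × Δh = 0.076 × 4.688 × 10^5 × 13 = 4.632 × 10^5 m³
Confined: ΔV_c = S × A × Δh = 2.4 × 10^-4 × 4.688 × 10^5 × 13 = 1463 m³
Ratio = ΔV_u / ΔV_c = Sy / S = 0.076 / 2.4 × 10^-4 = 316.7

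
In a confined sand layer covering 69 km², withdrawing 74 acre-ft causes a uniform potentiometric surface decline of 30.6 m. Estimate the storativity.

S ≈ 4.3 × 10^-5

A = 69 km² = 6.9 × 10^7 m²
ΔV = 74 acre-ft = 91280 m³
S = ΔV / (A × Δh) = 91280 m³ / (6.9 × 10^7 m² × 30.6 m) = 4.323 × 10^-5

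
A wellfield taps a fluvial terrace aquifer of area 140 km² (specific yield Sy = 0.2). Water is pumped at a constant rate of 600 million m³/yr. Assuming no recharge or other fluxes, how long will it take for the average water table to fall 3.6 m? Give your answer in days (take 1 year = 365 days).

t ≈ 61.3 days

A = 140 km² = 1.4 × 10^8 m²
ΔV = Sy × A × Δh = 0.2 × 1.4 × 10^8 × 3.6 = 1.008 × 10^8 m³
Q = 600 million m³/yr = 1.644 × 10^6 m³/d
t = ΔV / Q = 1.008 × 10^8 m³ / 1.644 × 10^6 m³/d = 61.32 d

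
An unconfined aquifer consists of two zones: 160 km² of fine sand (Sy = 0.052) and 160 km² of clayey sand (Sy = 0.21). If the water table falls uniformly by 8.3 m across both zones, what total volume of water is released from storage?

ΔV ≈ 3.48 × 10^8 m³

A₁ = 160 km² = 1.6 × 10^8 m²; A₂ = 160 km² = 1.6 × 10^8 m²
ΔV₁ = 0.052 × 1.6 × 10^8 × 8.3 = 6.906 × 10^7 m³
ΔV₂ = 0.21 × 1.6 × 10^8 × 8.3 = 2.789 × 10^8 m³
ΔV = ΔV₁ + ΔV₂ = 3.479 × 10^8 m³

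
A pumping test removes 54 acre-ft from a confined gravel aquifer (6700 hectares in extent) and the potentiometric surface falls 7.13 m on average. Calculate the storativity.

A = 6700 hectares = 6.7 × 10^7 m²
ΔV = 54 acre-ft = 66610 m³
S = ΔV / (A × Δh) = 66610 m³ / (6.7 × 10^7 m² × 7.13 m) = 1.394 × 10^-4

S ≈ 1.4 × 10^-4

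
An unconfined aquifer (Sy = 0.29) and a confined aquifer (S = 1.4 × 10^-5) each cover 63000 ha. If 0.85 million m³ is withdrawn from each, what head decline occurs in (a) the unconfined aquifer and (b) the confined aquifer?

A = 63000 ha = 6.3 × 10^8 m²
ΔV = 0.85 million m³ = 8.5 × 10^5 m³
Unconfined: Δh_u = ΔV/(Sy·A) = 8.5 × 10^5/(0.29 × 6.3 × 10^8) = 0.004652 m
Confined: Δh_c = ΔV/(S·A) = 8.5 × 10^5/(1.4 × 10^-5 × 6.3 × 10^8) = 96.37 m

Δh_u ≈ 0.00465 m; Δh_c ≈ 96.4 m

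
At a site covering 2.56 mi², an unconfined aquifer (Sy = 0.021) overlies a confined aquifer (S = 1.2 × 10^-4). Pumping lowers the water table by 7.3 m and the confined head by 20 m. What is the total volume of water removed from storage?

ΔV ≈ 1.03 × 10^6 m³

A = 2.56 mi² = 6.63 × 10^6 m²
Unconfined: ΔV_u = Sy × A × Δh_u = 0.021 × 6.63 × 10^6 × 7.3 = 1.016 × 10^6 m³
Confined: ΔV_c = S × A × Δh_c = 1.2 × 10^-4 × 6.63 × 10^6 × 20 = 15910 m³
Total ΔV = 1.016 × 10^6 + 15910 = 1.032 × 10^6 m³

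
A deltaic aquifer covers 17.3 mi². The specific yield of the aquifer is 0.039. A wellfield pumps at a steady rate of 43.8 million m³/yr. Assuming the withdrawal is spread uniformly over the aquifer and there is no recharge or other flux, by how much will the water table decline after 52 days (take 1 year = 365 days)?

A = 17.3 mi² = 4.481 × 10^7 m²
Q = 43.8 million m³/yr = 1.2 × 10^5 m³/d
ΔV = Q × t = 1.2 × 10^5 m³/d × 52 d = 6.24 × 10^6 m³
Δh = ΔV / (Sy × A) = 6.24 × 10^6 / (0.039 × 4.481 × 10^7) = 3.571 m

Δh ≈ 3.57 m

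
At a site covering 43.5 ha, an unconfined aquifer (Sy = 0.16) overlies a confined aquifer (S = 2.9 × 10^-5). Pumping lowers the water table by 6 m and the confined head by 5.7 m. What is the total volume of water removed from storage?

ΔV ≈ 4.18 × 10^5 m³

A = 43.5 ha = 4.35 × 10^5 m²
Unconfined: ΔV_u = Sy × A × Δh_u = 0.16 × 4.35 × 10^5 × 6 = 4.176 × 10^5 m³
Confined: ΔV_c = S × A × Δh_c = 2.9 × 10^-5 × 4.35 × 10^5 × 5.7 = 71.91 m³
Total ΔV = 4.176 × 10^5 + 71.91 = 4.177 × 10^5 m³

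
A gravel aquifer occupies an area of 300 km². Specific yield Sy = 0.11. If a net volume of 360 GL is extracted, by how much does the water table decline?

A = 300 km² = 3 × 10^8 m²
ΔV = 360 GL = 3.6 × 10^8 m³
Δh = ΔV / (Sy × A) = 3.6 × 10^8 m³ / (0.11 × 3 × 10^8 m²) = 10.91 m

Δh ≈ 10.9 m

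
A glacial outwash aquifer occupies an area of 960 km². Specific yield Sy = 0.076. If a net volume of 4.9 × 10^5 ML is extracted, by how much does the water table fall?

Δh ≈ 6.72 m

A = 960 km² = 9.6 × 10^8 m²
ΔV = 4.9 × 10^5 ML = 4.9 × 10^8 m³
Δh = ΔV / (Sy × A) = 4.9 × 10^8 m³ / (0.076 × 9.6 × 10^8 m²) = 6.716 m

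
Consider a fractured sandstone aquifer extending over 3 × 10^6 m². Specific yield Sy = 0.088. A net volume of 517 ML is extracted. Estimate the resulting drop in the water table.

Δh ≈ 1.96 m

ΔV = 517 ML = 5.17 × 10^5 m³
Δh = ΔV / (Sy × A) = 5.17 × 10^5 m³ / (0.088 × 3 × 10^6 m²) = 1.958 m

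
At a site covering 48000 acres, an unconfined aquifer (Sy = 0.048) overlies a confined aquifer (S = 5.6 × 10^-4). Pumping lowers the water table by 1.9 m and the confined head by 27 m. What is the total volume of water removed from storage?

A = 48000 acres = 1.942 × 10^8 m²
Unconfined: ΔV_u = Sy × A × Δh_u = 0.048 × 1.942 × 10^8 × 1.9 = 1.772 × 10^7 m³
Confined: ΔV_c = S × A × Δh_c = 5.6 × 10^-4 × 1.942 × 10^8 × 27 = 2.937 × 10^6 m³
Total ΔV = 1.772 × 10^7 + 2.937 × 10^6 = 2.065 × 10^7 m³

ΔV ≈ 2.07 × 10^7 m³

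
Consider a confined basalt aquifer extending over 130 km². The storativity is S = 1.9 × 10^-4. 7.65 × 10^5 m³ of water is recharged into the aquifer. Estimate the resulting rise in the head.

A = 130 km² = 1.3 × 10^8 m²
Δh = ΔV / (S × A) = 7.65 × 10^5 m³ / (1.9 × 10^-4 × 1.3 × 10^8 m²) = 30.97 m

Δh ≈ 31 m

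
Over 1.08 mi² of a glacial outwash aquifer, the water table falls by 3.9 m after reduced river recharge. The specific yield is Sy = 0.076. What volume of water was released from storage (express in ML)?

A = 1.08 mi² = 2.797 × 10^6 m²
ΔV = Sy × A × Δh = 0.076 × 2.797 × 10^6 m² × 3.9 m = 8.291 × 10^5 m³
ΔV = 8.291 × 10^5 m³ = 829.1 ML

ΔV ≈ 829 ML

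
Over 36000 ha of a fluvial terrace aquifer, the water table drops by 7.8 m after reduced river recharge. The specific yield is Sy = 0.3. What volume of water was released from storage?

A = 36000 ha = 3.6 × 10^8 m²
ΔV = Sy × A × Δh = 0.3 × 3.6 × 10^8 m² × 7.8 m = 8.424 × 10^8 m³

ΔV ≈ 8.42 × 10^8 m³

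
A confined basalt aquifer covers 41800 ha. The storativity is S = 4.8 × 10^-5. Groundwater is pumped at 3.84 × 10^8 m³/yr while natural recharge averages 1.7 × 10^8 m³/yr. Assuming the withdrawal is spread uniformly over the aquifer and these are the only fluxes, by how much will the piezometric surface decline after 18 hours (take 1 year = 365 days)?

Δh ≈ 21.9 m

A = 41800 ha = 4.18 × 10^8 m²
Net abstraction = 3.84 × 10^8 − 1.7 × 10^8 = 2.14 × 10^8 m³/yr
Q_net = 2.14 × 10^8 m³/yr = 5.863 × 10^5 m³/d
t = 18 hours = 0.75 d
ΔV = Q × t = 5.863 × 10^5 m³/d × 0.75 d = 4.397 × 10^5 m³
Δh = ΔV / (S × A) = 4.397 × 10^5 / (4.8 × 10^-5 × 4.18 × 10^8) = 21.92 m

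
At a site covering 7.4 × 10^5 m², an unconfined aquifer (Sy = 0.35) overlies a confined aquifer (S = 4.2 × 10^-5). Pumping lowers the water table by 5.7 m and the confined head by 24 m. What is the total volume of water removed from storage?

ΔV ≈ 1.48 × 10^6 m³

Unconfined: ΔV_u = Sy × A × Δh_u = 0.35 × 7.4 × 10^5 × 5.7 = 1.476 × 10^6 m³
Confined: ΔV_c = S × A × Δh_c = 4.2 × 10^-5 × 7.4 × 10^5 × 24 = 745.9 m³
Total ΔV = 1.476 × 10^6 + 745.9 = 1.477 × 10^6 m³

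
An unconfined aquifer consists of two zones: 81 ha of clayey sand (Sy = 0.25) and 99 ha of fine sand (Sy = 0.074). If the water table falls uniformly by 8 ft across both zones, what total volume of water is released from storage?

A₁ = 81 ha = 8.1 × 10^5 m²; A₂ = 99 ha = 9.9 × 10^5 m²
Δh = 8 ft = 2.438 m
ΔV₁ = 0.25 × 8.1 × 10^5 × 2.438 = 4.938 × 10^5 m³
ΔV₂ = 0.074 × 9.9 × 10^5 × 2.438 = 1.786 × 10^5 m³
ΔV = ΔV₁ + ΔV₂ = 6.724 × 10^5 m³

ΔV ≈ 6.72 × 10^5 m³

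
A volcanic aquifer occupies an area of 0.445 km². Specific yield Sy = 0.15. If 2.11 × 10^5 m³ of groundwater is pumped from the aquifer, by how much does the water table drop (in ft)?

Δh ≈ 10.4 ft

A = 0.445 km² = 4.45 × 10^5 m²
Δh = ΔV / (Sy × A) = 2.11 × 10^5 m³ / (0.15 × 4.45 × 10^5 m²) = 3.161 m
Δh = 3.161 m = 10.37 ft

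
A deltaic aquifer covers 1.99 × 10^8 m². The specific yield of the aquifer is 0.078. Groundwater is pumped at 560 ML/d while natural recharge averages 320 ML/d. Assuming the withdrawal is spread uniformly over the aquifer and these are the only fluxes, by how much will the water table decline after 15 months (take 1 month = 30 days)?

Net abstraction = 560 − 320 = 240 ML/d
Q_net = 240 ML/d = 2.4 × 10^5 m³/d
t = 15 months = 450 d
ΔV = Q × t = 2.4 × 10^5 m³/d × 450 d = 1.08 × 10^8 m³
Δh = ΔV / (Sy × A) = 1.08 × 10^8 / (0.078 × 1.99 × 10^8) = 6.958 m

Δh ≈ 6.96 m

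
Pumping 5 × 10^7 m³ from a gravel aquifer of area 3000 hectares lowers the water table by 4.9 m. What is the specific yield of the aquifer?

A = 3000 hectares = 3 × 10^7 m²
Sy = ΔV / (A × Δh) = 5 × 10^7 m³ / (3 × 10^7 m² × 4.9 m) = 0.3401

Sy ≈ 0.34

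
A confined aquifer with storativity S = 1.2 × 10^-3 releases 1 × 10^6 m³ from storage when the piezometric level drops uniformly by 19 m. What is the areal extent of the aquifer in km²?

A = ΔV / (S × Δh) = 1 × 10^6 / (0.0012 × 19) = 4.386 × 10^7 m²
A = 4.386 × 10^7 m² = 43.86 km²

A ≈ 43.9 km²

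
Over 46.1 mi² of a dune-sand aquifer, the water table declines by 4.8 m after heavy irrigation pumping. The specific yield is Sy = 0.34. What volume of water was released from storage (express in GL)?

ΔV ≈ 195 GL

A = 46.1 mi² = 1.194 × 10^8 m²
ΔV = Sy × A × Δh = 0.34 × 1.194 × 10^8 m² × 4.8 m = 1.949 × 10^8 m³
ΔV = 1.949 × 10^8 m³ = 194.9 GL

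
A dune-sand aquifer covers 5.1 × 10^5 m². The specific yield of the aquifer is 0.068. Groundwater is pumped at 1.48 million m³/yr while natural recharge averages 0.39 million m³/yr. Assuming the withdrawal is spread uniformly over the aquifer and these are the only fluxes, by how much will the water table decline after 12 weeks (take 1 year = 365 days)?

Δh ≈ 7.23 m

Net abstraction = 1.48 − 0.39 = 1.09 million m³/yr
Q_net = 1.09 million m³/yr = 2986 m³/d
t = 12 weeks = 84 d
ΔV = Q × t = 2986 m³/d × 84 d = 2.508 × 10^5 m³
Δh = ΔV / (Sy × A) = 2.508 × 10^5 / (0.068 × 5.1 × 10^5) = 7.233 m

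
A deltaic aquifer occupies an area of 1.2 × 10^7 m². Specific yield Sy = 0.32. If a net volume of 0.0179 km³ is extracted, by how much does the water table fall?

Δh ≈ 4.66 m

ΔV = 0.0179 km³ = 1.79 × 10^7 m³
Δh = ΔV / (Sy × A) = 1.79 × 10^7 m³ / (0.32 × 1.2 × 10^7 m²) = 4.661 m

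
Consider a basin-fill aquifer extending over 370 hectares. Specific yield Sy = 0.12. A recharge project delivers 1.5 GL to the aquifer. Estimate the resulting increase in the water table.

A = 370 hectares = 3.7 × 10^6 m²
ΔV = 1.5 GL = 1.5 × 10^6 m³
Δh = ΔV / (Sy × A) = 1.5 × 10^6 m³ / (0.12 × 3.7 × 10^6 m²) = 3.378 m

Δh ≈ 3.38 m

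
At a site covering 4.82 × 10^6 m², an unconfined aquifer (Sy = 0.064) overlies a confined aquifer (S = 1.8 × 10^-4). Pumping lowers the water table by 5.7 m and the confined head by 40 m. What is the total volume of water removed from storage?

Unconfined: ΔV_u = Sy × A × Δh_u = 0.064 × 4.82 × 10^6 × 5.7 = 1.758 × 10^6 m³
Confined: ΔV_c = S × A × Δh_c = 1.8 × 10^-4 × 4.82 × 10^6 × 40 = 34700 m³
Total ΔV = 1.758 × 10^6 + 34700 = 1.793 × 10^6 m³

ΔV ≈ 1.79 × 10^6 m³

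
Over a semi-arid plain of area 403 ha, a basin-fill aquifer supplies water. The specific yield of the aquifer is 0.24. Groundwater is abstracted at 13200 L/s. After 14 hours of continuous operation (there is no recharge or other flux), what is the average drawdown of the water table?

Δh ≈ 0.688 m

A = 403 ha = 4.03 × 10^6 m²
Q = 13200 L/s = 1.14 × 10^6 m³/d
t = 14 hours = 0.5833 d
ΔV = Q × t = 1.14 × 10^6 m³/d × 0.5833 d = 6.653 × 10^5 m³
Δh = ΔV / (Sy × A) = 6.653 × 10^5 / (0.24 × 4.03 × 10^6) = 0.6878 m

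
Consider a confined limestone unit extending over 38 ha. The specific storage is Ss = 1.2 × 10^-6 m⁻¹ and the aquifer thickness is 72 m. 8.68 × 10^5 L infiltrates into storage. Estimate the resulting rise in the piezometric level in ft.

S = Ss × b = 1.2 × 10^-6 m⁻¹ × 72 m = 8.64 × 10^-5
A = 38 ha = 3.8 × 10^5 m²
ΔV = 8.68 × 10^5 L = 868 m³
Δh = ΔV / (S × A) = 868 m³ / (8.64 × 10^-5 × 3.8 × 10^5 m²) = 26.44 m
Δh = 26.44 m = 86.74 ft

Δh ≈ 86.7 ft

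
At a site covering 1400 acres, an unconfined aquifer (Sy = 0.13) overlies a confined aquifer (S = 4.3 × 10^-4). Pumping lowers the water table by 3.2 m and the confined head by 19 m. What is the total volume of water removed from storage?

ΔV ≈ 2.4 × 10^6 m³

A = 1400 acres = 5.666 × 10^6 m²
Unconfined: ΔV_u = Sy × A × Δh_u = 0.13 × 5.666 × 10^6 × 3.2 = 2.357 × 10^6 m³
Confined: ΔV_c = S × A × Δh_c = 4.3 × 10^-4 × 5.666 × 10^6 × 19 = 46290 m³
Total ΔV = 2.357 × 10^6 + 46290 = 2.403 × 10^6 m³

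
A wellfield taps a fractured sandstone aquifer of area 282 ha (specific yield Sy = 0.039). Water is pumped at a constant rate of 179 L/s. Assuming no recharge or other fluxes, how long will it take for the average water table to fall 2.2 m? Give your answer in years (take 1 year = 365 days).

A = 282 ha = 2.82 × 10^6 m²
ΔV = Sy × A × Δh = 0.039 × 2.82 × 10^6 × 2.2 = 2.42 × 10^5 m³
Q = 179 L/s = 15470 m³/d
t = ΔV / Q = 2.42 × 10^5 m³ / 15470 m³/d = 15.64 d
t = 15.64 d ≈ 0.04286 years

t ≈ 0.0429 years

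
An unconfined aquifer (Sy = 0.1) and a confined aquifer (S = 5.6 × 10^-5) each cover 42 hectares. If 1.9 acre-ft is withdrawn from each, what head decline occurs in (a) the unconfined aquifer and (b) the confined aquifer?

A = 42 hectares = 4.2 × 10^5 m²
ΔV = 1.9 acre-ft = 2344 m³
Unconfined: Δh_u = ΔV/(Sy·A) = 2344/(0.1 × 4.2 × 10^5) = 0.0558 m
Confined: Δh_c = ΔV/(S·A) = 2344/(5.6 × 10^-5 × 4.2 × 10^5) = 99.64 m

Δh_u ≈ 0.0558 m; Δh_c ≈ 99.6 m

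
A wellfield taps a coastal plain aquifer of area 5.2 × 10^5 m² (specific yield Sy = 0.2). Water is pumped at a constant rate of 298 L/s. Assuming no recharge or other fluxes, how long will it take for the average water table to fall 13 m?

t ≈ 52.5 days

ΔV = Sy × A × Δh = 0.2 × 5.2 × 10^5 × 13 = 1.352 × 10^6 m³
Q = 298 L/s = 25750 m³/d
t = ΔV / Q = 1.352 × 10^6 m³ / 25750 m³/d = 52.51 d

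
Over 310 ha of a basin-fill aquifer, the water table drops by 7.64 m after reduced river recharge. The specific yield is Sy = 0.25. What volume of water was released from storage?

A = 310 ha = 3.1 × 10^6 m²
ΔV = Sy × A × Δh = 0.25 × 3.1 × 10^6 m² × 7.64 m = 5.921 × 10^6 m³

ΔV ≈ 5.92 × 10^6 m³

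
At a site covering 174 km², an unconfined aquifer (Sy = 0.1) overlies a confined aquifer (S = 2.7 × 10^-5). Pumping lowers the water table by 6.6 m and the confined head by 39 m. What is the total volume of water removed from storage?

ΔV ≈ 1.15 × 10^8 m³

A = 174 km² = 1.74 × 10^8 m²
Unconfined: ΔV_u = Sy × A × Δh_u = 0.1 × 1.74 × 10^8 × 6.6 = 1.148 × 10^8 m³
Confined: ΔV_c = S × A × Δh_c = 2.7 × 10^-5 × 1.74 × 10^8 × 39 = 1.832 × 10^5 m³
Total ΔV = 1.148 × 10^8 + 1.832 × 10^5 = 1.15 × 10^8 m³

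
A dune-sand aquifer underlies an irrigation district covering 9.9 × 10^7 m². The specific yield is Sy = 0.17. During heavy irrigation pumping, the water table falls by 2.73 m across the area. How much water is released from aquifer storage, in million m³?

ΔV = Sy × A × Δh = 0.17 × 9.9 × 10^7 m² × 2.73 m = 4.595 × 10^7 m³
ΔV = 4.595 × 10^7 m³ = 45.95 million m³

ΔV ≈ 45.9 million m³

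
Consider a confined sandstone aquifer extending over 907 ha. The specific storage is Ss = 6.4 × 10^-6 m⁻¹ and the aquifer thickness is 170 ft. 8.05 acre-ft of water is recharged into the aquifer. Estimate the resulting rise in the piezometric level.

b = 170 ft = 51.82 m
S = Ss × b = 6.4 × 10^-6 m⁻¹ × 51.82 m = 3.316 × 10^-4
A = 907 ha = 9.07 × 10^6 m²
ΔV = 8.05 acre-ft = 9930 m³
Δh = ΔV / (S × A) = 9930 m³ / (3.316 × 10^-4 × 9.07 × 10^6 m²) = 3.301 m

Δh ≈ 3.3 m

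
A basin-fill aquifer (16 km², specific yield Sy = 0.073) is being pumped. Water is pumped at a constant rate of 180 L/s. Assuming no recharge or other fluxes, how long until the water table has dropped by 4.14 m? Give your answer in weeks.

A = 16 km² = 1.6 × 10^7 m²
ΔV = Sy × A × Δh = 0.073 × 1.6 × 10^7 × 4.14 = 4.836 × 10^6 m³
Q = 180 L/s = 15550 m³/d
t = ΔV / Q = 4.836 × 10^6 m³ / 15550 m³/d = 310.9 d
t = 310.9 d ≈ 44.42 weeks

t ≈ 44.4 weeks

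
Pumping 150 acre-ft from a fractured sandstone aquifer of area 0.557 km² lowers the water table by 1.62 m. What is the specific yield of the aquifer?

Sy ≈ 0.21

A = 0.557 km² = 5.57 × 10^5 m²
ΔV = 150 acre-ft = 1.85 × 10^5 m³
Sy = ΔV / (A × Δh) = 1.85 × 10^5 m³ / (5.57 × 10^5 m² × 1.62 m) = 0.205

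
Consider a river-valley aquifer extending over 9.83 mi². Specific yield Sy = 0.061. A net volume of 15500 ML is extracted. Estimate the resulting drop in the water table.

A = 9.83 mi² = 2.546 × 10^7 m²
ΔV = 15500 ML = 1.55 × 10^7 m³
Δh = ΔV / (Sy × A) = 1.55 × 10^7 m³ / (0.061 × 2.546 × 10^7 m²) = 9.98 m

Δh ≈ 9.98 m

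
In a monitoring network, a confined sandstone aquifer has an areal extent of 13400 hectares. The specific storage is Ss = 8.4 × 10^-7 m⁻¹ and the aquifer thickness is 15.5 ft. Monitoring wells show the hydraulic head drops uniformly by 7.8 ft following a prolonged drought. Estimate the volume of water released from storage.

b = 15.5 ft = 4.724 m
S = Ss × b = 8.4 × 10^-7 m⁻¹ × 4.724 m = 3.968 × 10^-6
A = 13400 hectares = 1.34 × 10^8 m²
Δh = 7.8 ft = 2.377 m
ΔV = S × A × Δh = 3.968 × 10^-6 × 1.34 × 10^8 m² × 2.377 m = 1264 m³

ΔV ≈ 1260 m³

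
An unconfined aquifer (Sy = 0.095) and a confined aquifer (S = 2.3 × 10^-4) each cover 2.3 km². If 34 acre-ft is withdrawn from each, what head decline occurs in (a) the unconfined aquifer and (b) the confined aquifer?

A = 2.3 km² = 2.3 × 10^6 m²
ΔV = 34 acre-ft = 41940 m³
Unconfined: Δh_u = ΔV/(Sy·A) = 41940/(0.095 × 2.3 × 10^6) = 0.1919 m
Confined: Δh_c = ΔV/(S·A) = 41940/(2.3 × 10^-4 × 2.3 × 10^6) = 79.28 m

Δh_u ≈ 0.192 m; Δh_c ≈ 79.3 m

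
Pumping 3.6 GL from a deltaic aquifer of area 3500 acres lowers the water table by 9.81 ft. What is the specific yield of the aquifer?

Sy ≈ 0.085

A = 3500 acres = 1.416 × 10^7 m²
Δh = 9.81 ft = 2.99 m
ΔV = 3.6 GL = 3.6 × 10^6 m³
Sy = ΔV / (A × Δh) = 3.6 × 10^6 m³ / (1.416 × 10^7 m² × 2.99 m) = 0.085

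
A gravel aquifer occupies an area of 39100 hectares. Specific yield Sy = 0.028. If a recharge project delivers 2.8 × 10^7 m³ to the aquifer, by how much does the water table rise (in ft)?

Δh ≈ 8.39 ft

A = 39100 hectares = 3.91 × 10^8 m²
Δh = ΔV / (Sy × A) = 2.8 × 10^7 m³ / (0.028 × 3.91 × 10^8 m²) = 2.558 m
Δh = 2.558 m = 8.391 ft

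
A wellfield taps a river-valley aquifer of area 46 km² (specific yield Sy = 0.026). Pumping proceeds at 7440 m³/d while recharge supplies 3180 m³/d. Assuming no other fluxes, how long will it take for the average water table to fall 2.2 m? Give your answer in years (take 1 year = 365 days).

A = 46 km² = 4.6 × 10^7 m²
ΔV = Sy × A × Δh = 0.026 × 4.6 × 10^7 × 2.2 = 2.631 × 10^6 m³
Net withdrawal = 7440 − 3180 = 4260 m³/d
t = ΔV / Q = 2.631 × 10^6 m³ / 4260 m³/d = 617.7 d
t = 617.7 d ≈ 1.692 years

t ≈ 1.69 years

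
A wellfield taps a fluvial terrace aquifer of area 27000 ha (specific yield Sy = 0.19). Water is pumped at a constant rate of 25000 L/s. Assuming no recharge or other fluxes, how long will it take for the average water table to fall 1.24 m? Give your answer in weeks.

A = 27000 ha = 2.7 × 10^8 m²
ΔV = Sy × A × Δh = 0.19 × 2.7 × 10^8 × 1.24 = 6.361 × 10^7 m³
Q = 25000 L/s = 2.16 × 10^6 m³/d
t = ΔV / Q = 6.361 × 10^7 m³ / 2.16 × 10^6 m³/d = 29.45 d
t = 29.45 d ≈ 4.207 weeks

t ≈ 4.21 weeks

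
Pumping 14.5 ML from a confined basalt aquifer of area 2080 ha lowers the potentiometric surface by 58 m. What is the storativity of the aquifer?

A = 2080 ha = 2.08 × 10^7 m²
ΔV = 14.5 ML = 14500 m³
S = ΔV / (A × Δh) = 14500 m³ / (2.08 × 10^7 m² × 58 m) = 1.202 × 10^-5

S ≈ 1.2 × 10^-5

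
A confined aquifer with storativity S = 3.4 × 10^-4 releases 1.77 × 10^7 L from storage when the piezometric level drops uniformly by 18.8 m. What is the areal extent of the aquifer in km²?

A ≈ 2.77 km²

ΔV = 1.77 × 10^7 L = 17700 m³
A = ΔV / (S × Δh) = 17700 / (3.4 × 10^-4 × 18.8) = 2.769 × 10^6 m²
A = 2.769 × 10^6 m² = 2.769 km²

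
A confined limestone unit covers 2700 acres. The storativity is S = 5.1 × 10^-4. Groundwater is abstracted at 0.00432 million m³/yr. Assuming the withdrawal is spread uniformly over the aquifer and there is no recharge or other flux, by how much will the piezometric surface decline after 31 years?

A = 2700 acres = 1.093 × 10^7 m²
Q = 0.00432 million m³/yr = 11.84 m³/d
t = 31 years = 11320 d
ΔV = Q × t = 11.84 m³/d × 11320 d = 1.339 × 10^5 m³
Δh = ΔV / (S × A) = 1.339 × 10^5 / (5.1 × 10^-4 × 1.093 × 10^7) = 24.03 m

Δh ≈ 24 m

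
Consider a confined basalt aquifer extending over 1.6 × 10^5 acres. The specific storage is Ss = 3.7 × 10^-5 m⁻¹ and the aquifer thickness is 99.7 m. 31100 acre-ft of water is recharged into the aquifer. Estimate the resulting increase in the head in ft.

S = Ss × b = 3.7 × 10^-5 m⁻¹ × 99.7 m = 3.689 × 10^-3
A = 1.6 × 10^5 acres = 6.475 × 10^8 m²
ΔV = 31100 acre-ft = 3.836 × 10^7 m³
Δh = ΔV / (S × A) = 3.836 × 10^7 m³ / (0.003689 × 6.475 × 10^8 m²) = 16.06 m
Δh = 16.06 m = 52.69 ft

Δh ≈ 52.7 ft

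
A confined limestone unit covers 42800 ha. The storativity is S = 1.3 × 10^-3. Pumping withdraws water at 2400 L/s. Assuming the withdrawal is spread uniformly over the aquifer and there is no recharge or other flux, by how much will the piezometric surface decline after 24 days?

A = 42800 ha = 4.28 × 10^8 m²
Q = 2400 L/s = 2.074 × 10^5 m³/d
ΔV = Q × t = 2.074 × 10^5 m³/d × 24 d = 4.977 × 10^6 m³
Δh = ΔV / (S × A) = 4.977 × 10^6 / (0.0013 × 4.28 × 10^8) = 8.944 m

Δh ≈ 8.94 m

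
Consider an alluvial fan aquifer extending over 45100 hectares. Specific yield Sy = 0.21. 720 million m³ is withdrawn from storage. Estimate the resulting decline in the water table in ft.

A = 45100 hectares = 4.51 × 10^8 m²
ΔV = 720 million m³ = 7.2 × 10^8 m³
Δh = ΔV / (Sy × A) = 7.2 × 10^8 m³ / (0.21 × 4.51 × 10^8 m²) = 7.602 m
Δh = 7.602 m = 24.94 ft

Δh ≈ 24.9 ft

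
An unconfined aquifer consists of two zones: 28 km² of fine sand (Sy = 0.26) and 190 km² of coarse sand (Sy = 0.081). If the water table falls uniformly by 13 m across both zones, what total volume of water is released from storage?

A₁ = 28 km² = 2.8 × 10^7 m²; A₂ = 190 km² = 1.9 × 10^8 m²
ΔV₁ = 0.26 × 2.8 × 10^7 × 13 = 9.464 × 10^7 m³
ΔV₂ = 0.081 × 1.9 × 10^8 × 13 = 2.001 × 10^8 m³
ΔV = ΔV₁ + ΔV₂ = 2.947 × 10^8 m³

ΔV ≈ 2.95 × 10^8 m³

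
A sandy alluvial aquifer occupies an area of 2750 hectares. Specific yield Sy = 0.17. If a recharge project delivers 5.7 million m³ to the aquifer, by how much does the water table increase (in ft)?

Δh ≈ 4 ft

A = 2750 hectares = 2.75 × 10^7 m²
ΔV = 5.7 million m³ = 5.7 × 10^6 m³
Δh = ΔV / (Sy × A) = 5.7 × 10^6 m³ / (0.17 × 2.75 × 10^7 m²) = 1.219 m
Δh = 1.219 m = 4 ft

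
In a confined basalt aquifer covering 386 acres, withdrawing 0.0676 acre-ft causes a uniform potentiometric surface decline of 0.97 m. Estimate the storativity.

A = 386 acres = 1.562 × 10^6 m²
ΔV = 0.0676 acre-ft = 83.38 m³
S = ΔV / (A × Δh) = 83.38 m³ / (1.562 × 10^6 m² × 0.97 m) = 5.503 × 10^-5

S ≈ 5.5 × 10^-5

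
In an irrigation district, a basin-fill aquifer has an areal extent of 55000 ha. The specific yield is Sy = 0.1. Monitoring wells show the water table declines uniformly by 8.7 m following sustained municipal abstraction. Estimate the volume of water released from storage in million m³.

A = 55000 ha = 5.5 × 10^8 m²
ΔV = Sy × A × Δh = 0.1 × 5.5 × 10^8 m² × 8.7 m = 4.785 × 10^8 m³
ΔV = 4.785 × 10^8 m³ = 478.5 million m³

ΔV ≈ 478 million m³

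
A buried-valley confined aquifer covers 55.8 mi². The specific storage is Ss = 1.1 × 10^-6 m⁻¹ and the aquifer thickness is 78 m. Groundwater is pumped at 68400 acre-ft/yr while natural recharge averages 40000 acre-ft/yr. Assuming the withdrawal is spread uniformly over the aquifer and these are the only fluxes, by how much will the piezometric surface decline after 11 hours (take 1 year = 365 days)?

Δh ≈ 3.55 m

S = Ss × b = 1.1 × 10^-6 m⁻¹ × 78 m = 8.58 × 10^-5
A = 55.8 mi² = 1.445 × 10^8 m²
Net abstraction = 68400 − 40000 = 28400 acre-ft/yr
Q_net = 28400 acre-ft/yr = 95980 m³/d
t = 11 hours = 0.4583 d
ΔV = Q × t = 95980 m³/d × 0.4583 d = 43990 m³
Δh = ΔV / (S × A) = 43990 / (8.58 × 10^-5 × 1.445 × 10^8) = 3.547 m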